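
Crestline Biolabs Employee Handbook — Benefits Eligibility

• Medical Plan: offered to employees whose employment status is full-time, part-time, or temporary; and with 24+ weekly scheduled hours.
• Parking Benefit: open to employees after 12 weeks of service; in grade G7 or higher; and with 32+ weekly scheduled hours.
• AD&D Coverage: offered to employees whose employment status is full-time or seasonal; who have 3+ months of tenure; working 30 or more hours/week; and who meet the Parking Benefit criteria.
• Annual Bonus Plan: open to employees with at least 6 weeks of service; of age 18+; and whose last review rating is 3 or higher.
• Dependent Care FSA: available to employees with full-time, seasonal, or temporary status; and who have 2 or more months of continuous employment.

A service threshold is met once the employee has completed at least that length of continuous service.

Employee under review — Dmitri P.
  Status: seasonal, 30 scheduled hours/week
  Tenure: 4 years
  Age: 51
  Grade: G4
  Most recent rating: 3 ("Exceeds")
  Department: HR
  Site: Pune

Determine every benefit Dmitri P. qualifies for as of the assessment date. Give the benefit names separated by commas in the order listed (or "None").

Medical Plan — status seasonal ✗ (requires full-time, part-time, or temporary) → not eligible.
Parking Benefit — service 4 years ≥ 12 weeks (≈84 days) ✓; grade G4 < G7 ✗ → not eligible.
AD&D Coverage — status seasonal ✓; service 4 years ≥ 3 months (≈90 days) ✓; 30 hrs/wk ≥ 30 ✓; not eligible for Parking Benefit ✗ → not eligible.
Annual Bonus Plan — service 4 years ≥ 6 weeks (≈42 days) ✓; age 51 ≥ 18 ✓; rating 3 ≥ 3 ✓ → eligible.
Dependent Care FSA — status seasonal ✓; service 4 years ≥ 2 months (≈60 days) ✓ → eligible.

Annual Bonus Plan, Dependent Care FSA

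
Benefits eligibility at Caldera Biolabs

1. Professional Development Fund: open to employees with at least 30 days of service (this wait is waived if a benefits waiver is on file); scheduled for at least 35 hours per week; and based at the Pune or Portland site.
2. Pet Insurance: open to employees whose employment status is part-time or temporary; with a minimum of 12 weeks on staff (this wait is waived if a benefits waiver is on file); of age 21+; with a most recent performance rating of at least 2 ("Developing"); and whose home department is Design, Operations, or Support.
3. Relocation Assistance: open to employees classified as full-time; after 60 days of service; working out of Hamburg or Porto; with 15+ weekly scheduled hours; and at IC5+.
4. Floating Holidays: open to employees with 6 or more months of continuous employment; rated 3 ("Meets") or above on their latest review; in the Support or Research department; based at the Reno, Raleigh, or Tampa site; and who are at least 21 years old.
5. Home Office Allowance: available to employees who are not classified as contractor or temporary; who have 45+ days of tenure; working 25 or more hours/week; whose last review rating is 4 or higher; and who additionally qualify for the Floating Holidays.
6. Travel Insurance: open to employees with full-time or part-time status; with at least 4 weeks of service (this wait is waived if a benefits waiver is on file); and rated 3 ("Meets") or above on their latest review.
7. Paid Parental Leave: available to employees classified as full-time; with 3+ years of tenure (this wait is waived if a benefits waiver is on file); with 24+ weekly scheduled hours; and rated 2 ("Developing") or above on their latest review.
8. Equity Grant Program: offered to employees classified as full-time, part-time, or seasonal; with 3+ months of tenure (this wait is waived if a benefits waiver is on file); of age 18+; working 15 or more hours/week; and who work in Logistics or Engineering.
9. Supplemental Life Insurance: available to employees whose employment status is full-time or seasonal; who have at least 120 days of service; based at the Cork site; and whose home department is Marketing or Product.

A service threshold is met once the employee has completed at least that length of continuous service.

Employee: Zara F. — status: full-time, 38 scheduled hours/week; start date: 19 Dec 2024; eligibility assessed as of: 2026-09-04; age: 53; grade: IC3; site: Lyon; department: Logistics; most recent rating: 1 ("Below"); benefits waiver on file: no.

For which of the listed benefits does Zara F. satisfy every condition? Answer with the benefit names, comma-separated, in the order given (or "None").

Equity Grant Program

Service from 19 Dec 2024 to 2026-09-04: 624 days.
Professional Development Fund — no waiver, service 624 days ≥ 30 days ✓; 38 hrs/wk ≥ 35 ✓; site Lyon ✗ (not Pune or Portland) → not eligible.
Pet Insurance — status full-time ✗ (requires part-time or temporary) → not eligible.
Relocation Assistance — status full-time ✓; service 624 days ≥ 60 days ✓; site Lyon ✗ (not Hamburg or Porto) → not eligible.
Floating Holidays — service 624 days ≥ 6 months (≈180 days) ✓; rating 1 < 3 ✗ → not eligible.
Home Office Allowance — status full-time ✓ (not excluded); service 624 days ≥ 45 days ✓; 38 hrs/wk ≥ 25 ✓; rating 1 < 4 ✗ → not eligible.
Travel Insurance — status full-time ✓; no waiver, service 624 days ≥ 4 weeks (≈28 days) ✓; rating 1 < 3 ✗ → not eligible.
Paid Parental Leave — status full-time ✓; no waiver, service 624 days < 3 years (≈1095 days) ✗ → not eligible.
Equity Grant Program — status full-time ✓; no waiver, service 624 days ≥ 3 months (≈90 days) ✓; age 53 ≥ 18 ✓; 38 hrs/wk ≥ 15 ✓; dept Logistics ✓ → eligible.
Supplemental Life Insurance — status full-time ✓; service 624 days ≥ 120 days ✓; site Lyon ✗ (not Cork) → not eligible.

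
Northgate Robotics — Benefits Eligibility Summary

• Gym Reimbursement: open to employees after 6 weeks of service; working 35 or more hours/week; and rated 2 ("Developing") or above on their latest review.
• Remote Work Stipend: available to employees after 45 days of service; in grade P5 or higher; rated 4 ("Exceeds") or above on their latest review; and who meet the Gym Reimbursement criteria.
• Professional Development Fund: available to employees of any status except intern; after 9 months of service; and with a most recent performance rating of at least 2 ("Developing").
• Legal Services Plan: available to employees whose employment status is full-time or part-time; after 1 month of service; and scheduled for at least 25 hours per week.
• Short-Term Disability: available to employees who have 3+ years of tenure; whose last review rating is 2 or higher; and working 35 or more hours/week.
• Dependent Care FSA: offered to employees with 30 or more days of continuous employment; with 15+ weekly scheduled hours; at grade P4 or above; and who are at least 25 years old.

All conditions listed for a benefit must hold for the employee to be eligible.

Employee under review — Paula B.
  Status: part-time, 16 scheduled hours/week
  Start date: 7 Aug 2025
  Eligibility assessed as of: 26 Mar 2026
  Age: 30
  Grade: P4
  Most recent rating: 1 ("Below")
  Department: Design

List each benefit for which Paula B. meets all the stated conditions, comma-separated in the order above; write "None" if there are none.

Dependent Care FSA

Service from 7 Aug 2025 to 26 Mar 2026: 231 days.
Gym Reimbursement — service 231 days ≥ 6 weeks (≈42 days) ✓; 16 hrs/wk < 35 ✗ → not eligible.
Remote Work Stipend — service 231 days ≥ 45 days ✓; grade P4 < P5 ✗ → not eligible.
Professional Development Fund — status part-time ✓ (not excluded); service 231 days < 9 months (≈270 days) ✗ → not eligible.
Legal Services Plan — status part-time ✓; service 231 days ≥ 1 month (≈30 days) ✓; 16 hrs/wk < 25 ✗ → not eligible.
Short-Term Disability — service 231 days < 3 years (≈1095 days) ✗ → not eligible.
Dependent Care FSA — service 231 days ≥ 30 days ✓; 16 hrs/wk ≥ 15 ✓; grade P4 ≥ P4 ✓; age 30 ≥ 25 ✓ → eligible.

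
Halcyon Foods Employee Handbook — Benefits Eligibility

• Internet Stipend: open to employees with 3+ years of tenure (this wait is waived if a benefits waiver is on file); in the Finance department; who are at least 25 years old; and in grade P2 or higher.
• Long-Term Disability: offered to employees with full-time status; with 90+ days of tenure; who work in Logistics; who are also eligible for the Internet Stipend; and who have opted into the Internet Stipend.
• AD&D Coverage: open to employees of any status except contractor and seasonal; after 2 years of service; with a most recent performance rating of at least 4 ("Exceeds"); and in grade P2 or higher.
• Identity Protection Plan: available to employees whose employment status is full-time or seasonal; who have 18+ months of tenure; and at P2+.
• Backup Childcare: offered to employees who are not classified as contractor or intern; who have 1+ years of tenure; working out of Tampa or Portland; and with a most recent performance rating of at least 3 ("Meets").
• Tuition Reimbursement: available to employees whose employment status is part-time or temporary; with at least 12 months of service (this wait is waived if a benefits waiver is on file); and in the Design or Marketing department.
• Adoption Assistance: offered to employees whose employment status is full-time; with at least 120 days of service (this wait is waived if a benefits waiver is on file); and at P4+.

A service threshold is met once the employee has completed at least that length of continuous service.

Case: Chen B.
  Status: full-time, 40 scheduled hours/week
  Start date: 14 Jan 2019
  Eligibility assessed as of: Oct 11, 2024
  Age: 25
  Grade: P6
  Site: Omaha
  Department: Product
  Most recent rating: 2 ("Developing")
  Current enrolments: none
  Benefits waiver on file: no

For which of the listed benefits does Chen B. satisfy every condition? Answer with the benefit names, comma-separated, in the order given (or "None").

Identity Protection Plan, Adoption Assistance

Service from 14 Jan 2019 to Oct 11, 2024: 2097 days.
Internet Stipend — no waiver, service 2097 days ≥ 3 years (≈1095 days) ✓; dept Product ✗ → not eligible.
Long-Term Disability — status full-time ✓; service 2097 days ≥ 90 days ✓; dept Product ✗ → not eligible.
AD&D Coverage — status full-time ✓ (not excluded); service 2097 days ≥ 2 years (≈730 days) ✓; rating 2 < 4 ✗ → not eligible.
Identity Protection Plan — status full-time ✓; service 2097 days ≥ 18 months (≈540 days) ✓; grade P6 ≥ P2 ✓ → eligible.
Backup Childcare — status full-time ✓ (not excluded); service 2097 days ≥ 1 year (≈365 days) ✓; site Omaha ✗ (not Tampa or Portland) → not eligible.
Tuition Reimbursement — status full-time ✗ (requires part-time or temporary) → not eligible.
Adoption Assistance — status full-time ✓; no waiver, service 2097 days ≥ 120 days ✓; grade P6 ≥ P4 ✓ → eligible.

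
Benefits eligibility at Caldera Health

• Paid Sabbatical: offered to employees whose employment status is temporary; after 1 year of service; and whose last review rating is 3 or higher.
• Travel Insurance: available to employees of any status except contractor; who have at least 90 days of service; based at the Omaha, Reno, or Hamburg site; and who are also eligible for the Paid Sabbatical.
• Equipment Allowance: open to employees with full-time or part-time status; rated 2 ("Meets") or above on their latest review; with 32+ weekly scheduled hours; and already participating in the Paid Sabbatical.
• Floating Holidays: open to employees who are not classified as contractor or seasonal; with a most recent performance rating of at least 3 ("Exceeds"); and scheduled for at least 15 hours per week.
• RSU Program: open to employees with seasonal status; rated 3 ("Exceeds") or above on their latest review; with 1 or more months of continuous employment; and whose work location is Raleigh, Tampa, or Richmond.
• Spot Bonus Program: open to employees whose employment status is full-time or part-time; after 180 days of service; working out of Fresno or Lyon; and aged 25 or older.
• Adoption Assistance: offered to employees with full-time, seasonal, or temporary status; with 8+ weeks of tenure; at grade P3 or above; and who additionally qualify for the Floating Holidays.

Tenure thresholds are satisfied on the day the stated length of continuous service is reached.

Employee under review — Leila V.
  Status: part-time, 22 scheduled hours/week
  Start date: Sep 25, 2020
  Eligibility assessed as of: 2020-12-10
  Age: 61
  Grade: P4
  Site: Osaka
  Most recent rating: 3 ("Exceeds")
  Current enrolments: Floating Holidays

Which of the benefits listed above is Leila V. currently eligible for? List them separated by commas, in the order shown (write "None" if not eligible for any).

Service from Sep 25, 2020 to 2020-12-10: 76 days.
Paid Sabbatical — status part-time ✗ (requires temporary) → not eligible.
Travel Insurance — status part-time ✓ (not excluded); service 76 days < 90 days ✗ → not eligible.
Equipment Allowance — status part-time ✓; rating 3 ≥ 2 ✓; 22 hrs/wk < 32 ✗ → not eligible.
Floating Holidays — status part-time ✓ (not excluded); rating 3 ≥ 3 ✓; 22 hrs/wk ≥ 15 ✓ → eligible.
RSU Program — status part-time ✗ (requires seasonal) → not eligible.
Spot Bonus Program — status part-time ✓; service 76 days < 180 days ✗ → not eligible.
Adoption Assistance — status part-time ✗ (requires full-time, seasonal, or temporary) → not eligible.

Floating Holidays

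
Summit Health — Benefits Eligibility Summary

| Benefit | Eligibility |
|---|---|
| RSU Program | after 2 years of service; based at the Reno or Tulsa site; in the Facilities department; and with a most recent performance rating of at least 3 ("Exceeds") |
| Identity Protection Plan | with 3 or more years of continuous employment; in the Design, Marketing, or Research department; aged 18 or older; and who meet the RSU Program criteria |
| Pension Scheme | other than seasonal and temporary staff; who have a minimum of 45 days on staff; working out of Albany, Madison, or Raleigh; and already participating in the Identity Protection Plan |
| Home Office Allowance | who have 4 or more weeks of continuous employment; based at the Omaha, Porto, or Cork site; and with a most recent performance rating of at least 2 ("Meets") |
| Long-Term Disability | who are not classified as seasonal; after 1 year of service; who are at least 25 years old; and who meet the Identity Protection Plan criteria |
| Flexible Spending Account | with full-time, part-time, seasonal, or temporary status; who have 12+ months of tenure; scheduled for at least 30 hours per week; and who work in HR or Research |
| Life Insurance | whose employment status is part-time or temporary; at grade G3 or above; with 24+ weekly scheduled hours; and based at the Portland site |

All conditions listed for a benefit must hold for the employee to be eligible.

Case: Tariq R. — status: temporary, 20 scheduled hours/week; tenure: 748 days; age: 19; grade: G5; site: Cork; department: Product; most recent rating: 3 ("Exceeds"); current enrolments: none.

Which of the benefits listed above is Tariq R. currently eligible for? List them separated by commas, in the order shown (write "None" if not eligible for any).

Home Office Allowance

RSU Program — service 748 days ≥ 2 years (≈730 days) ✓; site Cork ✗ (not Reno or Tulsa) → not eligible.
Identity Protection Plan — service 748 days < 3 years (≈1095 days) ✗ → not eligible.
Pension Scheme — status temporary ✗ (excluded) → not eligible.
Home Office Allowance — service 748 days ≥ 4 weeks (≈28 days) ✓; site Cork ✓; rating 3 ≥ 2 ✓ → eligible.
Long-Term Disability — status temporary ✓ (not excluded); service 748 days ≥ 1 year (≈365 days) ✓; age 19 < 25 ✗ → not eligible.
Flexible Spending Account — status temporary ✓; service 748 days ≥ 12 months (≈360 days) ✓; 20 hrs/wk < 30 ✗ → not eligible.
Life Insurance — status temporary ✓; grade G5 ≥ G3 ✓; 20 hrs/wk < 24 ✗ → not eligible.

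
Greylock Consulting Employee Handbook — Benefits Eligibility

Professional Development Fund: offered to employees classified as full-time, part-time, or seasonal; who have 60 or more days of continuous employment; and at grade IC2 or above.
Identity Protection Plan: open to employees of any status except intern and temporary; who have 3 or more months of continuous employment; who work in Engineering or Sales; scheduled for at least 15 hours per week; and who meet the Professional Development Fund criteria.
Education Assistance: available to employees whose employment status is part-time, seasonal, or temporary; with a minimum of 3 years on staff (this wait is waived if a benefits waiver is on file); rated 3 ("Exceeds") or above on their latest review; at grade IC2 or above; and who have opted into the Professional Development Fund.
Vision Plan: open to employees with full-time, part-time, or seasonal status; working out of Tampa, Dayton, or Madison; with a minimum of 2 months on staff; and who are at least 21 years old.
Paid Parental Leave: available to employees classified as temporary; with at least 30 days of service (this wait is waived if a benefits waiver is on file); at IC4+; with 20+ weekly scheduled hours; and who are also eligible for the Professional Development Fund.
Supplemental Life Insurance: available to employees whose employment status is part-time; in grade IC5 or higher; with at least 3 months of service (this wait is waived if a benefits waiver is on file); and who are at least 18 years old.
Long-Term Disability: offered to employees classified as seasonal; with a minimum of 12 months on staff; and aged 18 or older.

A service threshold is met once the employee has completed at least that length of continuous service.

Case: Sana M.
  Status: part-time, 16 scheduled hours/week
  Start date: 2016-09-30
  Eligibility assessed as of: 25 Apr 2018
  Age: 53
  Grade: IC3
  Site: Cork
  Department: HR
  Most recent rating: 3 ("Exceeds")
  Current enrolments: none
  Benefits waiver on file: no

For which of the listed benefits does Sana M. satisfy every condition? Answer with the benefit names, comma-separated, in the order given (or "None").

Professional Development Fund

Service from 2016-09-30 to 25 Apr 2018: 572 days.
Professional Development Fund — status part-time ✓; service 572 days ≥ 60 days ✓; grade IC3 ≥ IC2 ✓ → eligible.
Identity Protection Plan — status part-time ✓ (not excluded); service 572 days ≥ 3 months (≈90 days) ✓; dept HR ✗ → not eligible.
Education Assistance — status part-time ✓; no waiver, service 572 days < 3 years (≈1095 days) ✗ → not eligible.
Vision Plan — status part-time ✓; site Cork ✗ (not Tampa, Dayton, or Madison) → not eligible.
Paid Parental Leave — status part-time ✗ (requires temporary) → not eligible.
Supplemental Life Insurance — status part-time ✓; grade IC3 < IC5 ✗ → not eligible.
Long-Term Disability — status part-time ✗ (requires seasonal) → not eligible.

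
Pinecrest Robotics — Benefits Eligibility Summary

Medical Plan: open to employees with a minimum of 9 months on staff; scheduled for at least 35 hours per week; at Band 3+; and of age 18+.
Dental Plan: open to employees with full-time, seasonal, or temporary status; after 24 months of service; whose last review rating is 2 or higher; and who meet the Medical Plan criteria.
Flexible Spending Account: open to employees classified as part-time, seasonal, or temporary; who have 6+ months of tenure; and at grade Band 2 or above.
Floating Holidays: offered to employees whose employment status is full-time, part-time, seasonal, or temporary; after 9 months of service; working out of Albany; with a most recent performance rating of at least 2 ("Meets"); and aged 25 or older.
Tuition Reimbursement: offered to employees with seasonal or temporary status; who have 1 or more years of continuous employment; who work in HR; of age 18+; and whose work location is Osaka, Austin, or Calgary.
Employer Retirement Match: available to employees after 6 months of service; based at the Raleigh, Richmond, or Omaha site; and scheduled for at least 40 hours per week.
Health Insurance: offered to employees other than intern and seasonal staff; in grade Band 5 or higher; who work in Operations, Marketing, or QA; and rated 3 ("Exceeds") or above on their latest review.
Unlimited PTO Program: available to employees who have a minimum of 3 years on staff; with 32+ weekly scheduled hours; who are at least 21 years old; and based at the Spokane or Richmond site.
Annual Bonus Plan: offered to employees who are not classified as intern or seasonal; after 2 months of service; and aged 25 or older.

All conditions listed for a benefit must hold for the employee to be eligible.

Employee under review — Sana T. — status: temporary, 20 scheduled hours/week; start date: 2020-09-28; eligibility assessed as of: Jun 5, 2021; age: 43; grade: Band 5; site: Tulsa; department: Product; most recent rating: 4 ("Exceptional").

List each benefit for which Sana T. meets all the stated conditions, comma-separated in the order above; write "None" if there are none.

Service from 2020-09-28 to Jun 5, 2021: 250 days.
Medical Plan — service 250 days < 9 months (≈270 days) ✗ → not eligible.
Dental Plan — status temporary ✓; service 250 days < 24 months (≈720 days) ✗ → not eligible.
Flexible Spending Account — status temporary ✓; service 250 days ≥ 6 months (≈180 days) ✓; grade Band 5 ≥ Band 2 ✓ → eligible.
Floating Holidays — status temporary ✓; service 250 days < 9 months (≈270 days) ✗ → not eligible.
Tuition Reimbursement — status temporary ✓; service 250 days < 1 year (≈365 days) ✗ → not eligible.
Employer Retirement Match — service 250 days ≥ 6 months (≈180 days) ✓; site Tulsa ✗ (not Raleigh, Richmond, or Omaha) → not eligible.
Health Insurance — status temporary ✓ (not excluded); grade Band 5 ≥ Band 5 ✓; dept Product ✗ → not eligible.
Unlimited PTO Program — service 250 days < 3 years (≈1095 days) ✗ → not eligible.
Annual Bonus Plan — status temporary ✓ (not excluded); service 250 days ≥ 2 months (≈60 days) ✓; age 43 ≥ 25 ✓ → eligible.

Flexible Spending Account, Annual Bonus Plan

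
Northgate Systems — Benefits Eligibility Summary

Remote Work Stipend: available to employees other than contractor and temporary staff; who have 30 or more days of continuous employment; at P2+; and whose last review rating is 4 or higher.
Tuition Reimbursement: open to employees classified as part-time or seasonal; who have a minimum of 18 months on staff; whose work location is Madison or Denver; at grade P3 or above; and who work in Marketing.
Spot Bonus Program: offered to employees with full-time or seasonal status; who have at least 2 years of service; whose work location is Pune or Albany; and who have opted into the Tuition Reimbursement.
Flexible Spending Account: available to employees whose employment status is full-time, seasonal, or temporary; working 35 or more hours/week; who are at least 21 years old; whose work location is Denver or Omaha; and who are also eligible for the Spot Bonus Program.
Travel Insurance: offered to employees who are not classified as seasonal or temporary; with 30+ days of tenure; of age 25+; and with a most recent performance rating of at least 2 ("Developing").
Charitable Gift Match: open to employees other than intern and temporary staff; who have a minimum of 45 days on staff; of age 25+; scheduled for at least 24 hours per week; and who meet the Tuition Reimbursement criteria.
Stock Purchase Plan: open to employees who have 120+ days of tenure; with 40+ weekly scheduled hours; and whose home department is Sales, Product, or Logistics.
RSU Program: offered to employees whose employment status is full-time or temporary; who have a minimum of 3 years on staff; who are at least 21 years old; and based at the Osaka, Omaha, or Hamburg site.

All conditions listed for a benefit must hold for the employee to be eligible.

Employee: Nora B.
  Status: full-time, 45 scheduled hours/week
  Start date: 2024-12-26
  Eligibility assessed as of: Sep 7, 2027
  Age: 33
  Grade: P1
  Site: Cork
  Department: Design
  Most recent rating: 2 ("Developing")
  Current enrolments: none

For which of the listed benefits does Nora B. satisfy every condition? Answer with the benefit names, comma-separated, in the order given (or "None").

Service from 2024-12-26 to Sep 7, 2027: 985 days.
Remote Work Stipend — status full-time ✓ (not excluded); service 985 days ≥ 30 days ✓; grade P1 < P2 ✗ → not eligible.
Tuition Reimbursement — status full-time ✗ (requires part-time or seasonal) → not eligible.
Spot Bonus Program — status full-time ✓; service 985 days ≥ 2 years (≈730 days) ✓; site Cork ✗ (not Pune or Albany) → not eligible.
Flexible Spending Account — status full-time ✓; 45 hrs/wk ≥ 35 ✓; age 33 ≥ 21 ✓; site Cork ✗ (not Denver or Omaha) → not eligible.
Travel Insurance — status full-time ✓ (not excluded); service 985 days ≥ 30 days ✓; age 33 ≥ 25 ✓; rating 2 ≥ 2 ✓ → eligible.
Charitable Gift Match — status full-time ✓ (not excluded); service 985 days ≥ 45 days ✓; age 33 ≥ 25 ✓; 45 hrs/wk ≥ 24 ✓; not eligible for Tuition Reimbursement ✗ → not eligible.
Stock Purchase Plan — service 985 days ≥ 120 days ✓; 45 hrs/wk ≥ 40 ✓; dept Design ✗ → not eligible.
RSU Program — status full-time ✓; service 985 days < 3 years (≈1095 days) ✗ → not eligible.

Travel Insurance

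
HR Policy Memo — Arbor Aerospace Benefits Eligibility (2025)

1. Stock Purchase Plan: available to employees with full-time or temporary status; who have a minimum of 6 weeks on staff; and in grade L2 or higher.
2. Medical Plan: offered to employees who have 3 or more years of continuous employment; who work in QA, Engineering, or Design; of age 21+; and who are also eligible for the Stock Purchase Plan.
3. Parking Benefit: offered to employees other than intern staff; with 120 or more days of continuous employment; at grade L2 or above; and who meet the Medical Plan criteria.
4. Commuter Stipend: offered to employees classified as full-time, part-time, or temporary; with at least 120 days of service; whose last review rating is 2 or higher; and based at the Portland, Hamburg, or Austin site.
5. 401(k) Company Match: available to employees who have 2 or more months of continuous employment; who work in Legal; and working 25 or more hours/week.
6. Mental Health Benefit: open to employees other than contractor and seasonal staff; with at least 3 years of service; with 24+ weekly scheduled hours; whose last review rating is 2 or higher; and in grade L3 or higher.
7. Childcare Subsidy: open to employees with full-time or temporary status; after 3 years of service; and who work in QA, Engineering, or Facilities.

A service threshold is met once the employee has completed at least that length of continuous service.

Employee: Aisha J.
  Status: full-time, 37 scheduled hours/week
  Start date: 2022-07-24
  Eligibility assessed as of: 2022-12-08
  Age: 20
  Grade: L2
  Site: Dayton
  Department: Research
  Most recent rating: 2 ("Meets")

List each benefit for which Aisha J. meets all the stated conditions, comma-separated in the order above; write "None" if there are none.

Stock Purchase Plan

Service from 2022-07-24 to 2022-12-08: 137 days.
Stock Purchase Plan — status full-time ✓; service 137 days ≥ 6 weeks (≈42 days) ✓; grade L2 ≥ L2 ✓ → eligible.
Medical Plan — service 137 days < 3 years (≈1095 days) ✗ → not eligible.
Parking Benefit — status full-time ✓ (not excluded); service 137 days ≥ 120 days ✓; grade L2 ≥ L2 ✓; not eligible for Medical Plan ✗ → not eligible.
Commuter Stipend — status full-time ✓; service 137 days ≥ 120 days ✓; rating 2 ≥ 2 ✓; site Dayton ✗ (not Portland, Hamburg, or Austin) → not eligible.
401(k) Company Match — service 137 days ≥ 2 months (≈60 days) ✓; dept Research ✗ → not eligible.
Mental Health Benefit — status full-time ✓ (not excluded); service 137 days < 3 years (≈1095 days) ✗ → not eligible.
Childcare Subsidy — status full-time ✓; service 137 days < 3 years (≈1095 days) ✗ → not eligible.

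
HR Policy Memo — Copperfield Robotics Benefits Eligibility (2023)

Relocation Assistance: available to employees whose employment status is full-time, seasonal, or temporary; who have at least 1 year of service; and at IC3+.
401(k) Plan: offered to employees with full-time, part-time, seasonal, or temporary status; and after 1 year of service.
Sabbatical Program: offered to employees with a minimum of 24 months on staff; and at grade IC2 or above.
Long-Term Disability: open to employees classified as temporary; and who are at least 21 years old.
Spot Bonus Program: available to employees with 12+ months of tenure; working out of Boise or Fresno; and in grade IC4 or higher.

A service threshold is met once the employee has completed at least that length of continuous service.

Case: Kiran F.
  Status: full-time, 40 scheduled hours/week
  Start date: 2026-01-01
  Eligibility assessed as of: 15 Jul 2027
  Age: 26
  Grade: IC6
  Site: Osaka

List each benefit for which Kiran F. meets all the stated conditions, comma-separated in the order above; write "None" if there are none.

Service from 2026-01-01 to 15 Jul 2027: 560 days.
Relocation Assistance — status full-time ✓; service 560 days ≥ 1 year (≈365 days) ✓; grade IC6 ≥ IC3 ✓ → eligible.
401(k) Plan — status full-time ✓; service 560 days ≥ 1 year (≈365 days) ✓ → eligible.
Sabbatical Program — service 560 days < 24 months (≈720 days) ✗ → not eligible.
Long-Term Disability — status full-time ✗ (requires temporary) → not eligible.
Spot Bonus Program — service 560 days ≥ 12 months (≈360 days) ✓; site Osaka ✗ (not Boise or Fresno) → not eligible.

Relocation Assistance, 401(k) Plan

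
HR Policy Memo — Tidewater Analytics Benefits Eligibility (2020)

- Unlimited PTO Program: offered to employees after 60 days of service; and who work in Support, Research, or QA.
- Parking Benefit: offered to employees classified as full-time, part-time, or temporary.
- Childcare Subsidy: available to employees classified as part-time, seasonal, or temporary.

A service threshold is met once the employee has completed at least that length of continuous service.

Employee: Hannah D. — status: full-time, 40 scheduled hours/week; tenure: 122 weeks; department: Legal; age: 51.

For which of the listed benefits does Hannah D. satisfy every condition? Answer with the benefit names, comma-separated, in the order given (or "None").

Unlimited PTO Program — service 122 weeks ≥ 60 days ✓; dept Legal ✗ → not eligible.
Parking Benefit — status full-time ✓ → eligible.
Childcare Subsidy — status full-time ✗ (requires part-time, seasonal, or temporary) → not eligible.

Parking Benefit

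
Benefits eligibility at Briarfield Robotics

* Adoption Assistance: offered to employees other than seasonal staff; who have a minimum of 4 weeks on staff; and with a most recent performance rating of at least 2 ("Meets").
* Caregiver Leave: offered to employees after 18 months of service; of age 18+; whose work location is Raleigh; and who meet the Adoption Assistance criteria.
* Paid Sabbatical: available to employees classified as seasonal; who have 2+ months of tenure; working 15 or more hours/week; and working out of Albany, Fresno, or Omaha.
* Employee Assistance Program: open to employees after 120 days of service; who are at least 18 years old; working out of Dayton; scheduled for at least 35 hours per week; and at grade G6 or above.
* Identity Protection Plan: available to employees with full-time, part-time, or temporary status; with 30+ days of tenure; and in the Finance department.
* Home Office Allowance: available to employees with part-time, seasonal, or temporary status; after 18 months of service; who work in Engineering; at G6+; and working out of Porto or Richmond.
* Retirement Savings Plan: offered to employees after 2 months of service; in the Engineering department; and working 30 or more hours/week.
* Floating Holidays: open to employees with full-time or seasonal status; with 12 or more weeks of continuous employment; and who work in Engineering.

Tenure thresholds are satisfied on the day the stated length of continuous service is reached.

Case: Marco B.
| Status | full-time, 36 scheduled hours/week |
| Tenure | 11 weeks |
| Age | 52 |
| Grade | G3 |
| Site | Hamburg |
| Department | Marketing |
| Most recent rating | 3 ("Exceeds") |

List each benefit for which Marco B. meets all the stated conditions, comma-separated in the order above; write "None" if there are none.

Adoption Assistance

Adoption Assistance — status full-time ✓ (not excluded); service 11 weeks ≥ 4 weeks ✓; rating 3 ≥ 2 ✓ → eligible.
Caregiver Leave — service 11 weeks < 18 months (≈540 days) ✗ → not eligible.
Paid Sabbatical — status full-time ✗ (requires seasonal) → not eligible.
Employee Assistance Program — service 11 weeks < 120 days ✗ → not eligible.
Identity Protection Plan — status full-time ✓; service 11 weeks ≥ 30 days ✓; dept Marketing ✗ → not eligible.
Home Office Allowance — status full-time ✗ (requires part-time, seasonal, or temporary) → not eligible.
Retirement Savings Plan — service 11 weeks ≥ 2 months (≈60 days) ✓; dept Marketing ✗ → not eligible.
Floating Holidays — status full-time ✓; service 11 weeks < 12 weeks ✗ → not eligible.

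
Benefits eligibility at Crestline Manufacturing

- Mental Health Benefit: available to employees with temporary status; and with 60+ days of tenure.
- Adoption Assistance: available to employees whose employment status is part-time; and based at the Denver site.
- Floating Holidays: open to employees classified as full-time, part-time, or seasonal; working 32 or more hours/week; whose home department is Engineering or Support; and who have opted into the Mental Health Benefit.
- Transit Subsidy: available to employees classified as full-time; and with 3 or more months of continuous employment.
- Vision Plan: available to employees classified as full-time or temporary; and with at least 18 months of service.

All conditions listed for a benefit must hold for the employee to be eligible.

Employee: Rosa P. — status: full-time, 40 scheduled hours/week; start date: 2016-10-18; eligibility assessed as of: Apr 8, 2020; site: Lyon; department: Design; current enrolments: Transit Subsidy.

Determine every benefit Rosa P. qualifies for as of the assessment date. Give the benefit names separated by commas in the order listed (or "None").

Transit Subsidy, Vision Plan

Service from 2016-10-18 to Apr 8, 2020: 1268 days.
Mental Health Benefit — status full-time ✗ (requires temporary) → not eligible.
Adoption Assistance — status full-time ✗ (requires part-time) → not eligible.
Floating Holidays — status full-time ✓; 40 hrs/wk ≥ 32 ✓; dept Design ✗ → not eligible.
Transit Subsidy — status full-time ✓; service 1268 days ≥ 3 months (≈90 days) ✓ → eligible.
Vision Plan — status full-time ✓; service 1268 days ≥ 18 months (≈540 days) ✓ → eligible.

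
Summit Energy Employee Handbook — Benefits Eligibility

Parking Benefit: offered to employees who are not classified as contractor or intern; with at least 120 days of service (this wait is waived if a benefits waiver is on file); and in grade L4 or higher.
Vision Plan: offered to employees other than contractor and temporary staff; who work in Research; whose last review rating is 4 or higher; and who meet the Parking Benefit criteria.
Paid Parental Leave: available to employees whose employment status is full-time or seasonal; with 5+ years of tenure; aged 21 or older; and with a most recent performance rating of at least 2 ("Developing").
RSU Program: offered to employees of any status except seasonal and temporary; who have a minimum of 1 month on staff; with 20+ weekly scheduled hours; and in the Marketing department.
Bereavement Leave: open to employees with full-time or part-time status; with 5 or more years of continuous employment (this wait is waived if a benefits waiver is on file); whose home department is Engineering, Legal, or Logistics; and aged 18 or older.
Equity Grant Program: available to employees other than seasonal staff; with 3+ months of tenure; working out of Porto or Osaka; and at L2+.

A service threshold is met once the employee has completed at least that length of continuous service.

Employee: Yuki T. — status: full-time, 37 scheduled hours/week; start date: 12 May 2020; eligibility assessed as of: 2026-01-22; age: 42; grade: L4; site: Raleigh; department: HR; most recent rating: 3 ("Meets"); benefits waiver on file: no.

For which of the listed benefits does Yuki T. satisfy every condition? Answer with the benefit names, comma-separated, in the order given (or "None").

Service from 12 May 2020 to 2026-01-22: 2081 days.
Parking Benefit — status full-time ✓ (not excluded); no waiver, service 2081 days ≥ 120 days ✓; grade L4 ≥ L4 ✓ → eligible.
Vision Plan — status full-time ✓ (not excluded); dept HR ✗ → not eligible.
Paid Parental Leave — status full-time ✓; service 2081 days ≥ 5 years (≈1825 days) ✓; age 42 ≥ 21 ✓; rating 3 ≥ 2 ✓ → eligible.
RSU Program — status full-time ✓ (not excluded); service 2081 days ≥ 1 month (≈30 days) ✓; 37 hrs/wk ≥ 20 ✓; dept HR ✗ → not eligible.
Bereavement Leave — status full-time ✓; no waiver, service 2081 days ≥ 5 years (≈1825 days) ✓; dept HR ✗ → not eligible.
Equity Grant Program — status full-time ✓ (not excluded); service 2081 days ≥ 3 months (≈90 days) ✓; site Raleigh ✗ (not Porto or Osaka) → not eligible.

Parking Benefit, Paid Parental Leave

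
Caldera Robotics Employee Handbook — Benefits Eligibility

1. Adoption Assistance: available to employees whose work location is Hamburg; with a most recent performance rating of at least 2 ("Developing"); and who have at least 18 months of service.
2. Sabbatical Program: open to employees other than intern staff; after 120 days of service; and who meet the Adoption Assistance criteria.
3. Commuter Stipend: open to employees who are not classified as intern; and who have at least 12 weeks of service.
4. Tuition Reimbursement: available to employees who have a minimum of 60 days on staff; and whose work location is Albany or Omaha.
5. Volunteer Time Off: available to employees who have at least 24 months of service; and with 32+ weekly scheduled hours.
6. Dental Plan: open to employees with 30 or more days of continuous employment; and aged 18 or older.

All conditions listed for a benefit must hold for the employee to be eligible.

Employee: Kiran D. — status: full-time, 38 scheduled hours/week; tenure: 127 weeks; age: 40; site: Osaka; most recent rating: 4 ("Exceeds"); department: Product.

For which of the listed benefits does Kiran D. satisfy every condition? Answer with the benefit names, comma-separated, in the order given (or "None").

Commuter Stipend, Volunteer Time Off, Dental Plan

Adoption Assistance — site Osaka ✗ (not Hamburg) → not eligible.
Sabbatical Program — status full-time ✓ (not excluded); service 127 weeks ≥ 120 days ✓; not eligible for Adoption Assistance ✗ → not eligible.
Commuter Stipend — status full-time ✓ (not excluded); service 127 weeks ≥ 12 weeks ✓ → eligible.
Tuition Reimbursement — service 127 weeks ≥ 60 days ✓; site Osaka ✗ (not Albany or Omaha) → not eligible.
Volunteer Time Off — service 127 weeks ≥ 24 months (≈720 days) ✓; 38 hrs/wk ≥ 32 ✓ → eligible.
Dental Plan — service 127 weeks ≥ 30 days ✓; age 40 ≥ 18 ✓ → eligible.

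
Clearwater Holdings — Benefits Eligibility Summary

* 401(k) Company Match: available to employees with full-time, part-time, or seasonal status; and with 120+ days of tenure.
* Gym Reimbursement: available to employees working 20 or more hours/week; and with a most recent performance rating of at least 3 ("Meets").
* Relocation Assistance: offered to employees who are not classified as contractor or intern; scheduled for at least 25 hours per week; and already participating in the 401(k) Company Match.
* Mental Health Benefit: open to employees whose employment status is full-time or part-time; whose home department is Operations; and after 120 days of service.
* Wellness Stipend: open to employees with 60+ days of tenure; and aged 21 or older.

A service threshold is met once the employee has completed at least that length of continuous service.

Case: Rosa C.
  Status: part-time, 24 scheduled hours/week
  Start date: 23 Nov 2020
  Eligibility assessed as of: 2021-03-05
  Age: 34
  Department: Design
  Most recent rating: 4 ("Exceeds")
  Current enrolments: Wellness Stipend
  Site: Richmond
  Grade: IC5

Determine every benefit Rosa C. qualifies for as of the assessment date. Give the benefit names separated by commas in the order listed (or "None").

Gym Reimbursement, Wellness Stipend

Service from 23 Nov 2020 to 2021-03-05: 102 days.
401(k) Company Match — status part-time ✓; service 102 days < 120 days ✗ → not eligible.
Gym Reimbursement — 24 hrs/wk ≥ 20 ✓; rating 4 ≥ 3 ✓ → eligible.
Relocation Assistance — status part-time ✓ (not excluded); 24 hrs/wk < 25 ✗ → not eligible.
Mental Health Benefit — status part-time ✓; dept Design ✗ → not eligible.
Wellness Stipend — service 102 days ≥ 60 days ✓; age 34 ≥ 21 ✓ → eligible.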